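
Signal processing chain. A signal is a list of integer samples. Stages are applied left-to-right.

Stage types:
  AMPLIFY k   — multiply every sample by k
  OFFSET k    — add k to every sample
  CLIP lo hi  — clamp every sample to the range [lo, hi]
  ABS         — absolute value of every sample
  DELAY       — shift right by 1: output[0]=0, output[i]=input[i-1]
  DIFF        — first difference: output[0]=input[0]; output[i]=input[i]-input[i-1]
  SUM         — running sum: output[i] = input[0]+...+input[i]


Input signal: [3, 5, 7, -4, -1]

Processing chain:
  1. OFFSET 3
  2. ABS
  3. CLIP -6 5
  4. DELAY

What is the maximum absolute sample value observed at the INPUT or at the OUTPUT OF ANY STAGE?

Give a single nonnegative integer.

Input: [3, 5, 7, -4, -1] (max |s|=7)
Stage 1 (OFFSET 3): 3+3=6, 5+3=8, 7+3=10, -4+3=-1, -1+3=2 -> [6, 8, 10, -1, 2] (max |s|=10)
Stage 2 (ABS): |6|=6, |8|=8, |10|=10, |-1|=1, |2|=2 -> [6, 8, 10, 1, 2] (max |s|=10)
Stage 3 (CLIP -6 5): clip(6,-6,5)=5, clip(8,-6,5)=5, clip(10,-6,5)=5, clip(1,-6,5)=1, clip(2,-6,5)=2 -> [5, 5, 5, 1, 2] (max |s|=5)
Stage 4 (DELAY): [0, 5, 5, 5, 1] = [0, 5, 5, 5, 1] -> [0, 5, 5, 5, 1] (max |s|=5)
Overall max amplitude: 10

Answer: 10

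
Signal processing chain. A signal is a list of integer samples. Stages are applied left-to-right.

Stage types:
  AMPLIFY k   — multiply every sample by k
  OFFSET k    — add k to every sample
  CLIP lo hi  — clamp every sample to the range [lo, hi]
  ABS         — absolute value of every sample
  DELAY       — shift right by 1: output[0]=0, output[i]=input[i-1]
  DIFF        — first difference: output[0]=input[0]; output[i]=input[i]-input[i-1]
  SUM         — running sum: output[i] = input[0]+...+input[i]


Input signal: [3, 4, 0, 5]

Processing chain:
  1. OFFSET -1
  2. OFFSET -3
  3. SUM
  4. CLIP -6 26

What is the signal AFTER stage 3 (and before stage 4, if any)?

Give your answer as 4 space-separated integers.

Input: [3, 4, 0, 5]
Stage 1 (OFFSET -1): 3+-1=2, 4+-1=3, 0+-1=-1, 5+-1=4 -> [2, 3, -1, 4]
Stage 2 (OFFSET -3): 2+-3=-1, 3+-3=0, -1+-3=-4, 4+-3=1 -> [-1, 0, -4, 1]
Stage 3 (SUM): sum[0..0]=-1, sum[0..1]=-1, sum[0..2]=-5, sum[0..3]=-4 -> [-1, -1, -5, -4]

Answer: -1 -1 -5 -4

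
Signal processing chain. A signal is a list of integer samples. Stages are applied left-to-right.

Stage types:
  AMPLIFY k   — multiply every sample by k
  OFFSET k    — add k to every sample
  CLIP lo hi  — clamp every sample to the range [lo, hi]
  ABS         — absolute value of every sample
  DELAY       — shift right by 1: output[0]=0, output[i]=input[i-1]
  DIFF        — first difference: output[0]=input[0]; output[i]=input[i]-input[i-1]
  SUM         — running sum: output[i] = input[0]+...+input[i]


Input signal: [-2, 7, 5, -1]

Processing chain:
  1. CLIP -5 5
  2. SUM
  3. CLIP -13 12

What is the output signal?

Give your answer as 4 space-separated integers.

Input: [-2, 7, 5, -1]
Stage 1 (CLIP -5 5): clip(-2,-5,5)=-2, clip(7,-5,5)=5, clip(5,-5,5)=5, clip(-1,-5,5)=-1 -> [-2, 5, 5, -1]
Stage 2 (SUM): sum[0..0]=-2, sum[0..1]=3, sum[0..2]=8, sum[0..3]=7 -> [-2, 3, 8, 7]
Stage 3 (CLIP -13 12): clip(-2,-13,12)=-2, clip(3,-13,12)=3, clip(8,-13,12)=8, clip(7,-13,12)=7 -> [-2, 3, 8, 7]

Answer: -2 3 8 7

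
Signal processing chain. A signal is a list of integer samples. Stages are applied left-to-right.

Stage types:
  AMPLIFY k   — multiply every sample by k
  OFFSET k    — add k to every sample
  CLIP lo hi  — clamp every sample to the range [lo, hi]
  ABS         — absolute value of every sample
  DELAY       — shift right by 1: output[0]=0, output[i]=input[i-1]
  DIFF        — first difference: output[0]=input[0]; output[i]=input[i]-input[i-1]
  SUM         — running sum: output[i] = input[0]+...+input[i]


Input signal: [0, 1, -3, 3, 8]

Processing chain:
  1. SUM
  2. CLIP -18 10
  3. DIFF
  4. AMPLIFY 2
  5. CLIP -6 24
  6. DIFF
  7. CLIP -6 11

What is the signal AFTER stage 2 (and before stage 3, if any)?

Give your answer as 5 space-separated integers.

Input: [0, 1, -3, 3, 8]
Stage 1 (SUM): sum[0..0]=0, sum[0..1]=1, sum[0..2]=-2, sum[0..3]=1, sum[0..4]=9 -> [0, 1, -2, 1, 9]
Stage 2 (CLIP -18 10): clip(0,-18,10)=0, clip(1,-18,10)=1, clip(-2,-18,10)=-2, clip(1,-18,10)=1, clip(9,-18,10)=9 -> [0, 1, -2, 1, 9]

Answer: 0 1 -2 1 9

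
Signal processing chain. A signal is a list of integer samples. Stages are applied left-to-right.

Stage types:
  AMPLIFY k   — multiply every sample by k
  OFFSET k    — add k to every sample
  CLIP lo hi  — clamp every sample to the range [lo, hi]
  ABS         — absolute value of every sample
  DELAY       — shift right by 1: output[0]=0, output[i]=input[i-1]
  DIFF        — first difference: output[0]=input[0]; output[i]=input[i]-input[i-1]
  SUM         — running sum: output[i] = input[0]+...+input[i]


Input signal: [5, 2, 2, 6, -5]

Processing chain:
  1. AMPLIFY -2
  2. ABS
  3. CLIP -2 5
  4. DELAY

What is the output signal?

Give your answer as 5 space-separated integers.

Input: [5, 2, 2, 6, -5]
Stage 1 (AMPLIFY -2): 5*-2=-10, 2*-2=-4, 2*-2=-4, 6*-2=-12, -5*-2=10 -> [-10, -4, -4, -12, 10]
Stage 2 (ABS): |-10|=10, |-4|=4, |-4|=4, |-12|=12, |10|=10 -> [10, 4, 4, 12, 10]
Stage 3 (CLIP -2 5): clip(10,-2,5)=5, clip(4,-2,5)=4, clip(4,-2,5)=4, clip(12,-2,5)=5, clip(10,-2,5)=5 -> [5, 4, 4, 5, 5]
Stage 4 (DELAY): [0, 5, 4, 4, 5] = [0, 5, 4, 4, 5] -> [0, 5, 4, 4, 5]

Answer: 0 5 4 4 5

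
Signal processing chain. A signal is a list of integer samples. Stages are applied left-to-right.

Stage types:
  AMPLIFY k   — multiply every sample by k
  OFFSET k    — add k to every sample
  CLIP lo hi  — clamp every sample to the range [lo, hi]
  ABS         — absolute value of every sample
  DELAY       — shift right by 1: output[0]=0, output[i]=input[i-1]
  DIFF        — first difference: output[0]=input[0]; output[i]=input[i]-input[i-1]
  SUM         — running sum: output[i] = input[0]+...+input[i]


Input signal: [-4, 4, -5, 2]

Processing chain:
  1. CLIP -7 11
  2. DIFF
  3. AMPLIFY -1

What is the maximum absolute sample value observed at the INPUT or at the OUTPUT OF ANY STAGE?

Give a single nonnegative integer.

Answer: 9

Derivation:
Input: [-4, 4, -5, 2] (max |s|=5)
Stage 1 (CLIP -7 11): clip(-4,-7,11)=-4, clip(4,-7,11)=4, clip(-5,-7,11)=-5, clip(2,-7,11)=2 -> [-4, 4, -5, 2] (max |s|=5)
Stage 2 (DIFF): s[0]=-4, 4--4=8, -5-4=-9, 2--5=7 -> [-4, 8, -9, 7] (max |s|=9)
Stage 3 (AMPLIFY -1): -4*-1=4, 8*-1=-8, -9*-1=9, 7*-1=-7 -> [4, -8, 9, -7] (max |s|=9)
Overall max amplitude: 9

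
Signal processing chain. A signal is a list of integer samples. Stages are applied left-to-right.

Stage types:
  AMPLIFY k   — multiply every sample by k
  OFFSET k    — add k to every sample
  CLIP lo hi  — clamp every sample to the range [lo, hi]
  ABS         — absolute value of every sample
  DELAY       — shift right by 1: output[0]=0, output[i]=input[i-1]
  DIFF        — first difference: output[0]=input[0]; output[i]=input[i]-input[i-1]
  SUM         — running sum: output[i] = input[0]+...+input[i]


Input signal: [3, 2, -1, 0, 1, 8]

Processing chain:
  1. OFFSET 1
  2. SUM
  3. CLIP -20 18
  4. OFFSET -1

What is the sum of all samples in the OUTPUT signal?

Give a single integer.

Input: [3, 2, -1, 0, 1, 8]
Stage 1 (OFFSET 1): 3+1=4, 2+1=3, -1+1=0, 0+1=1, 1+1=2, 8+1=9 -> [4, 3, 0, 1, 2, 9]
Stage 2 (SUM): sum[0..0]=4, sum[0..1]=7, sum[0..2]=7, sum[0..3]=8, sum[0..4]=10, sum[0..5]=19 -> [4, 7, 7, 8, 10, 19]
Stage 3 (CLIP -20 18): clip(4,-20,18)=4, clip(7,-20,18)=7, clip(7,-20,18)=7, clip(8,-20,18)=8, clip(10,-20,18)=10, clip(19,-20,18)=18 -> [4, 7, 7, 8, 10, 18]
Stage 4 (OFFSET -1): 4+-1=3, 7+-1=6, 7+-1=6, 8+-1=7, 10+-1=9, 18+-1=17 -> [3, 6, 6, 7, 9, 17]
Output sum: 48

Answer: 48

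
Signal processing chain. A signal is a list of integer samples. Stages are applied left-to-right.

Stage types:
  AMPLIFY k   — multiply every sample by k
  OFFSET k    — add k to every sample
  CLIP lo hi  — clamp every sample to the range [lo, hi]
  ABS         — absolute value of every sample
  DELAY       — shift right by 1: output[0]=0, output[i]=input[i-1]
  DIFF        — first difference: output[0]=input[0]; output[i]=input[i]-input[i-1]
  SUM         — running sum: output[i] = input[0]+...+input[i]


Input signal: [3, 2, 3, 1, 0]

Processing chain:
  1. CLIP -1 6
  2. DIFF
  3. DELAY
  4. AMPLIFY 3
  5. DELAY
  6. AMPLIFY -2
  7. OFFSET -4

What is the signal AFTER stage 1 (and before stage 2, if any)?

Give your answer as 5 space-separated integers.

Answer: 3 2 3 1 0

Derivation:
Input: [3, 2, 3, 1, 0]
Stage 1 (CLIP -1 6): clip(3,-1,6)=3, clip(2,-1,6)=2, clip(3,-1,6)=3, clip(1,-1,6)=1, clip(0,-1,6)=0 -> [3, 2, 3, 1, 0]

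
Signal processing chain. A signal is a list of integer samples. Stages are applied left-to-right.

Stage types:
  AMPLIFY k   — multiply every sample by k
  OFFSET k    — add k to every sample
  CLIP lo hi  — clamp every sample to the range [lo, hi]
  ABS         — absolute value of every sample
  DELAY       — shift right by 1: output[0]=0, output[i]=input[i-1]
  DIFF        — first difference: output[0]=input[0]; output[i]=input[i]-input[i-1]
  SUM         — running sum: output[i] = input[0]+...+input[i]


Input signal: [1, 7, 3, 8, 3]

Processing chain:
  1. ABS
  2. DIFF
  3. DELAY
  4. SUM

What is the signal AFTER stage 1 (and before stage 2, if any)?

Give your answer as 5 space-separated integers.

Input: [1, 7, 3, 8, 3]
Stage 1 (ABS): |1|=1, |7|=7, |3|=3, |8|=8, |3|=3 -> [1, 7, 3, 8, 3]

Answer: 1 7 3 8 3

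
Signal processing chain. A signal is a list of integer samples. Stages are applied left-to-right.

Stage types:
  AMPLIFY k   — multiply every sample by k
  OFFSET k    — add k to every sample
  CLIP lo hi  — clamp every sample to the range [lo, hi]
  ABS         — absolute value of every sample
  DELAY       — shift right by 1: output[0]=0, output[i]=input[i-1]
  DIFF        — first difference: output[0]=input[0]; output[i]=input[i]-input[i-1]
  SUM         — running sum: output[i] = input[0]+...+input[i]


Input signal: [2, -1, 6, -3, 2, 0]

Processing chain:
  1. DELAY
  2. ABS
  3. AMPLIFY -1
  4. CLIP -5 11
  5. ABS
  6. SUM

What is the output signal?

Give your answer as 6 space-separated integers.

Input: [2, -1, 6, -3, 2, 0]
Stage 1 (DELAY): [0, 2, -1, 6, -3, 2] = [0, 2, -1, 6, -3, 2] -> [0, 2, -1, 6, -3, 2]
Stage 2 (ABS): |0|=0, |2|=2, |-1|=1, |6|=6, |-3|=3, |2|=2 -> [0, 2, 1, 6, 3, 2]
Stage 3 (AMPLIFY -1): 0*-1=0, 2*-1=-2, 1*-1=-1, 6*-1=-6, 3*-1=-3, 2*-1=-2 -> [0, -2, -1, -6, -3, -2]
Stage 4 (CLIP -5 11): clip(0,-5,11)=0, clip(-2,-5,11)=-2, clip(-1,-5,11)=-1, clip(-6,-5,11)=-5, clip(-3,-5,11)=-3, clip(-2,-5,11)=-2 -> [0, -2, -1, -5, -3, -2]
Stage 5 (ABS): |0|=0, |-2|=2, |-1|=1, |-5|=5, |-3|=3, |-2|=2 -> [0, 2, 1, 5, 3, 2]
Stage 6 (SUM): sum[0..0]=0, sum[0..1]=2, sum[0..2]=3, sum[0..3]=8, sum[0..4]=11, sum[0..5]=13 -> [0, 2, 3, 8, 11, 13]

Answer: 0 2 3 8 11 13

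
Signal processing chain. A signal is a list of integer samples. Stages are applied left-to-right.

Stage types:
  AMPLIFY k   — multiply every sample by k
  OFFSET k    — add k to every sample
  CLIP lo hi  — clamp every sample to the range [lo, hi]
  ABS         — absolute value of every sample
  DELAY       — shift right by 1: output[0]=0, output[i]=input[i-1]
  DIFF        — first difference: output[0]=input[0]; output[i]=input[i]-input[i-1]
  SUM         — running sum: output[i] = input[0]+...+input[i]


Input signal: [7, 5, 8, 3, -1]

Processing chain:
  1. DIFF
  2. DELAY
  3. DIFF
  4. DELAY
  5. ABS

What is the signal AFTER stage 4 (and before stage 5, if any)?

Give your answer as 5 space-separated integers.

Input: [7, 5, 8, 3, -1]
Stage 1 (DIFF): s[0]=7, 5-7=-2, 8-5=3, 3-8=-5, -1-3=-4 -> [7, -2, 3, -5, -4]
Stage 2 (DELAY): [0, 7, -2, 3, -5] = [0, 7, -2, 3, -5] -> [0, 7, -2, 3, -5]
Stage 3 (DIFF): s[0]=0, 7-0=7, -2-7=-9, 3--2=5, -5-3=-8 -> [0, 7, -9, 5, -8]
Stage 4 (DELAY): [0, 0, 7, -9, 5] = [0, 0, 7, -9, 5] -> [0, 0, 7, -9, 5]

Answer: 0 0 7 -9 5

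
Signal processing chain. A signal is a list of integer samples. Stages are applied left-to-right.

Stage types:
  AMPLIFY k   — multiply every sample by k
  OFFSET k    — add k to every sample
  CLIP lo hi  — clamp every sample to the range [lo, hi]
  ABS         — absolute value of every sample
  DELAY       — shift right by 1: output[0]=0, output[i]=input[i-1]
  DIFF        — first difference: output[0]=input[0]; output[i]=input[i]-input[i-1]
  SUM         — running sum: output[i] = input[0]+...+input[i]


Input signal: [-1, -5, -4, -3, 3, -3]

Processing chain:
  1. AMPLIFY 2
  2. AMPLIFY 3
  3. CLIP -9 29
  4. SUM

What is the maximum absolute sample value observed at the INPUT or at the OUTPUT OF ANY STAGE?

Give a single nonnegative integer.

Input: [-1, -5, -4, -3, 3, -3] (max |s|=5)
Stage 1 (AMPLIFY 2): -1*2=-2, -5*2=-10, -4*2=-8, -3*2=-6, 3*2=6, -3*2=-6 -> [-2, -10, -8, -6, 6, -6] (max |s|=10)
Stage 2 (AMPLIFY 3): -2*3=-6, -10*3=-30, -8*3=-24, -6*3=-18, 6*3=18, -6*3=-18 -> [-6, -30, -24, -18, 18, -18] (max |s|=30)
Stage 3 (CLIP -9 29): clip(-6,-9,29)=-6, clip(-30,-9,29)=-9, clip(-24,-9,29)=-9, clip(-18,-9,29)=-9, clip(18,-9,29)=18, clip(-18,-9,29)=-9 -> [-6, -9, -9, -9, 18, -9] (max |s|=18)
Stage 4 (SUM): sum[0..0]=-6, sum[0..1]=-15, sum[0..2]=-24, sum[0..3]=-33, sum[0..4]=-15, sum[0..5]=-24 -> [-6, -15, -24, -33, -15, -24] (max |s|=33)
Overall max amplitude: 33

Answer: 33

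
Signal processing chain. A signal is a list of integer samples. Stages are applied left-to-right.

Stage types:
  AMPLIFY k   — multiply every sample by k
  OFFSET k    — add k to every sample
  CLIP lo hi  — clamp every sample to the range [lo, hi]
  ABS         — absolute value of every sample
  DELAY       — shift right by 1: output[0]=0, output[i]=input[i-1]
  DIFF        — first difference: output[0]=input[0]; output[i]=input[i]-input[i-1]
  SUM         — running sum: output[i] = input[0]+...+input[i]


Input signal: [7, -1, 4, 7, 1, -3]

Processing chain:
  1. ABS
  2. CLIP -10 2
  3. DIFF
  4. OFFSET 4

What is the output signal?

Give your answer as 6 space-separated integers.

Answer: 6 3 5 4 3 5

Derivation:
Input: [7, -1, 4, 7, 1, -3]
Stage 1 (ABS): |7|=7, |-1|=1, |4|=4, |7|=7, |1|=1, |-3|=3 -> [7, 1, 4, 7, 1, 3]
Stage 2 (CLIP -10 2): clip(7,-10,2)=2, clip(1,-10,2)=1, clip(4,-10,2)=2, clip(7,-10,2)=2, clip(1,-10,2)=1, clip(3,-10,2)=2 -> [2, 1, 2, 2, 1, 2]
Stage 3 (DIFF): s[0]=2, 1-2=-1, 2-1=1, 2-2=0, 1-2=-1, 2-1=1 -> [2, -1, 1, 0, -1, 1]
Stage 4 (OFFSET 4): 2+4=6, -1+4=3, 1+4=5, 0+4=4, -1+4=3, 1+4=5 -> [6, 3, 5, 4, 3, 5]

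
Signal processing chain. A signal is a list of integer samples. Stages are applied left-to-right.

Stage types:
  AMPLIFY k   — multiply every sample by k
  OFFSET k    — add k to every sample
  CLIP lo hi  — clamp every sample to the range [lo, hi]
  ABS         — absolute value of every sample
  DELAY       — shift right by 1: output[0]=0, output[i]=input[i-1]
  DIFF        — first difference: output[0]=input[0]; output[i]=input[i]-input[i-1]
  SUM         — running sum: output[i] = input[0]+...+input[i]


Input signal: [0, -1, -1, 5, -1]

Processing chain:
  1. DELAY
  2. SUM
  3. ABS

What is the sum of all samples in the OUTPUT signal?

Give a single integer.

Input: [0, -1, -1, 5, -1]
Stage 1 (DELAY): [0, 0, -1, -1, 5] = [0, 0, -1, -1, 5] -> [0, 0, -1, -1, 5]
Stage 2 (SUM): sum[0..0]=0, sum[0..1]=0, sum[0..2]=-1, sum[0..3]=-2, sum[0..4]=3 -> [0, 0, -1, -2, 3]
Stage 3 (ABS): |0|=0, |0|=0, |-1|=1, |-2|=2, |3|=3 -> [0, 0, 1, 2, 3]
Output sum: 6

Answer: 6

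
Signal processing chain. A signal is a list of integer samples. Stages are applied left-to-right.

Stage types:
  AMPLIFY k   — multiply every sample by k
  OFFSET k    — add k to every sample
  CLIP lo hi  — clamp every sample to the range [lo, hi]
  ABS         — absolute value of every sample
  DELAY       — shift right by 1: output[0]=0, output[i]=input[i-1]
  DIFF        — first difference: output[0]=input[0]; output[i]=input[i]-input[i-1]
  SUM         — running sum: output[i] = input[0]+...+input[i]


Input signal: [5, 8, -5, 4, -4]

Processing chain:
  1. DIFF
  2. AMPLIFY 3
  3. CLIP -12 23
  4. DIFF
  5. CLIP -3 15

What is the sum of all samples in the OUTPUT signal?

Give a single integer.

Answer: 21

Derivation:
Input: [5, 8, -5, 4, -4]
Stage 1 (DIFF): s[0]=5, 8-5=3, -5-8=-13, 4--5=9, -4-4=-8 -> [5, 3, -13, 9, -8]
Stage 2 (AMPLIFY 3): 5*3=15, 3*3=9, -13*3=-39, 9*3=27, -8*3=-24 -> [15, 9, -39, 27, -24]
Stage 3 (CLIP -12 23): clip(15,-12,23)=15, clip(9,-12,23)=9, clip(-39,-12,23)=-12, clip(27,-12,23)=23, clip(-24,-12,23)=-12 -> [15, 9, -12, 23, -12]
Stage 4 (DIFF): s[0]=15, 9-15=-6, -12-9=-21, 23--12=35, -12-23=-35 -> [15, -6, -21, 35, -35]
Stage 5 (CLIP -3 15): clip(15,-3,15)=15, clip(-6,-3,15)=-3, clip(-21,-3,15)=-3, clip(35,-3,15)=15, clip(-35,-3,15)=-3 -> [15, -3, -3, 15, -3]
Output sum: 21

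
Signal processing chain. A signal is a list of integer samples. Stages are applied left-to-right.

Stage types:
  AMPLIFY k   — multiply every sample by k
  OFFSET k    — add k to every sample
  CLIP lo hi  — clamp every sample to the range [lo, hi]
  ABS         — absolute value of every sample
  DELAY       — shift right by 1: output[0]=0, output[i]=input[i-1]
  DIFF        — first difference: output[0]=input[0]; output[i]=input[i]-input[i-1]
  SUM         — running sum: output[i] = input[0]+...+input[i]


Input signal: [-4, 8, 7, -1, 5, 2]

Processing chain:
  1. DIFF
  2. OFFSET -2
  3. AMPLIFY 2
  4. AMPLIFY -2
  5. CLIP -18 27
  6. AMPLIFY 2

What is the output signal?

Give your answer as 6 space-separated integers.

Answer: 48 -36 24 54 -32 40

Derivation:
Input: [-4, 8, 7, -1, 5, 2]
Stage 1 (DIFF): s[0]=-4, 8--4=12, 7-8=-1, -1-7=-8, 5--1=6, 2-5=-3 -> [-4, 12, -1, -8, 6, -3]
Stage 2 (OFFSET -2): -4+-2=-6, 12+-2=10, -1+-2=-3, -8+-2=-10, 6+-2=4, -3+-2=-5 -> [-6, 10, -3, -10, 4, -5]
Stage 3 (AMPLIFY 2): -6*2=-12, 10*2=20, -3*2=-6, -10*2=-20, 4*2=8, -5*2=-10 -> [-12, 20, -6, -20, 8, -10]
Stage 4 (AMPLIFY -2): -12*-2=24, 20*-2=-40, -6*-2=12, -20*-2=40, 8*-2=-16, -10*-2=20 -> [24, -40, 12, 40, -16, 20]
Stage 5 (CLIP -18 27): clip(24,-18,27)=24, clip(-40,-18,27)=-18, clip(12,-18,27)=12, clip(40,-18,27)=27, clip(-16,-18,27)=-16, clip(20,-18,27)=20 -> [24, -18, 12, 27, -16, 20]
Stage 6 (AMPLIFY 2): 24*2=48, -18*2=-36, 12*2=24, 27*2=54, -16*2=-32, 20*2=40 -> [48, -36, 24, 54, -32, 40]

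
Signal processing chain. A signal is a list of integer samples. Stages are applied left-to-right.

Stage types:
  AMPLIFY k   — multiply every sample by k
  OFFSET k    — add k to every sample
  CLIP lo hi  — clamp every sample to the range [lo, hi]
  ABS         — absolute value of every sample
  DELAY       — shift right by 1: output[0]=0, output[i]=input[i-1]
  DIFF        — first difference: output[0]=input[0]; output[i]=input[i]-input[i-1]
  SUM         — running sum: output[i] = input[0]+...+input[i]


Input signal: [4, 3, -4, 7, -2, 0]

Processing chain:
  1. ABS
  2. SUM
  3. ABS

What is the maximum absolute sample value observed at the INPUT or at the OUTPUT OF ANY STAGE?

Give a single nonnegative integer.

Input: [4, 3, -4, 7, -2, 0] (max |s|=7)
Stage 1 (ABS): |4|=4, |3|=3, |-4|=4, |7|=7, |-2|=2, |0|=0 -> [4, 3, 4, 7, 2, 0] (max |s|=7)
Stage 2 (SUM): sum[0..0]=4, sum[0..1]=7, sum[0..2]=11, sum[0..3]=18, sum[0..4]=20, sum[0..5]=20 -> [4, 7, 11, 18, 20, 20] (max |s|=20)
Stage 3 (ABS): |4|=4, |7|=7, |11|=11, |18|=18, |20|=20, |20|=20 -> [4, 7, 11, 18, 20, 20] (max |s|=20)
Overall max amplitude: 20

Answer: 20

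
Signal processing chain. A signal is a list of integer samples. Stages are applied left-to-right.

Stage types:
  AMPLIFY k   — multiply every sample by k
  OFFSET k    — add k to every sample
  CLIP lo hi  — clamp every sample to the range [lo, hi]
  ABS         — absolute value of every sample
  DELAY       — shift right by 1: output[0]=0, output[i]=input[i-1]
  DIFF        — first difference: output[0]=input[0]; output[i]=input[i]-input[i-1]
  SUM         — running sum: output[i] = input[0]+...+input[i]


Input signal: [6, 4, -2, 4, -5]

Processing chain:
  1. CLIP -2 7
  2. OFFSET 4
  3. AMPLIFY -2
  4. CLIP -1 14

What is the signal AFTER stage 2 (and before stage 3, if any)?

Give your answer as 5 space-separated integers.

Answer: 10 8 2 8 2

Derivation:
Input: [6, 4, -2, 4, -5]
Stage 1 (CLIP -2 7): clip(6,-2,7)=6, clip(4,-2,7)=4, clip(-2,-2,7)=-2, clip(4,-2,7)=4, clip(-5,-2,7)=-2 -> [6, 4, -2, 4, -2]
Stage 2 (OFFSET 4): 6+4=10, 4+4=8, -2+4=2, 4+4=8, -2+4=2 -> [10, 8, 2, 8, 2]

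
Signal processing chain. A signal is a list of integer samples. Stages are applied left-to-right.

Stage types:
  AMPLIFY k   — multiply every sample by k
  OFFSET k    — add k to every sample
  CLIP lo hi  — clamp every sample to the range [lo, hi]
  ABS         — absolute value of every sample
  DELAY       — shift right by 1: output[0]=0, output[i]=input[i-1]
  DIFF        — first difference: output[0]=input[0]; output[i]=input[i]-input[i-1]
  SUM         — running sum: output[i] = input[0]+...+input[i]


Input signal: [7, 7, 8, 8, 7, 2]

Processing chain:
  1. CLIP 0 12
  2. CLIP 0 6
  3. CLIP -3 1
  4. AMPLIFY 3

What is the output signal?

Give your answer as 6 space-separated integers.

Answer: 3 3 3 3 3 3

Derivation:
Input: [7, 7, 8, 8, 7, 2]
Stage 1 (CLIP 0 12): clip(7,0,12)=7, clip(7,0,12)=7, clip(8,0,12)=8, clip(8,0,12)=8, clip(7,0,12)=7, clip(2,0,12)=2 -> [7, 7, 8, 8, 7, 2]
Stage 2 (CLIP 0 6): clip(7,0,6)=6, clip(7,0,6)=6, clip(8,0,6)=6, clip(8,0,6)=6, clip(7,0,6)=6, clip(2,0,6)=2 -> [6, 6, 6, 6, 6, 2]
Stage 3 (CLIP -3 1): clip(6,-3,1)=1, clip(6,-3,1)=1, clip(6,-3,1)=1, clip(6,-3,1)=1, clip(6,-3,1)=1, clip(2,-3,1)=1 -> [1, 1, 1, 1, 1, 1]
Stage 4 (AMPLIFY 3): 1*3=3, 1*3=3, 1*3=3, 1*3=3, 1*3=3, 1*3=3 -> [3, 3, 3, 3, 3, 3]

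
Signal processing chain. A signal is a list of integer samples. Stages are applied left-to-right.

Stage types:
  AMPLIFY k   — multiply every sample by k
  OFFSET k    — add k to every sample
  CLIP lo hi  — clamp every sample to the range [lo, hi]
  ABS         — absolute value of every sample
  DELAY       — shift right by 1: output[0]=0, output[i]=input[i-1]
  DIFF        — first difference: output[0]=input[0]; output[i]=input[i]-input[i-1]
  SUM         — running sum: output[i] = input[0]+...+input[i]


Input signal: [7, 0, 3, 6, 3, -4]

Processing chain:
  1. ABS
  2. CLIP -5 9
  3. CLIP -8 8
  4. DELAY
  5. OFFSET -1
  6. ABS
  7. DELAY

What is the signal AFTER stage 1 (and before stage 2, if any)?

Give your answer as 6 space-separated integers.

Answer: 7 0 3 6 3 4

Derivation:
Input: [7, 0, 3, 6, 3, -4]
Stage 1 (ABS): |7|=7, |0|=0, |3|=3, |6|=6, |3|=3, |-4|=4 -> [7, 0, 3, 6, 3, 4]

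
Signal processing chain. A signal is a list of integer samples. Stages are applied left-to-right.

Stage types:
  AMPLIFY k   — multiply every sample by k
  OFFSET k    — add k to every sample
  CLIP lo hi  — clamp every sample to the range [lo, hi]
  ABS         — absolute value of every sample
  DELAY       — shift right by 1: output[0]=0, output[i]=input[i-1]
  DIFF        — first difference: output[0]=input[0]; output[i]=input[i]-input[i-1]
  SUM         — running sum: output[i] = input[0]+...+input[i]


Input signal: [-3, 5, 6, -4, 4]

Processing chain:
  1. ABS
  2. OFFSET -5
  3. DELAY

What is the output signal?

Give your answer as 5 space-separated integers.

Input: [-3, 5, 6, -4, 4]
Stage 1 (ABS): |-3|=3, |5|=5, |6|=6, |-4|=4, |4|=4 -> [3, 5, 6, 4, 4]
Stage 2 (OFFSET -5): 3+-5=-2, 5+-5=0, 6+-5=1, 4+-5=-1, 4+-5=-1 -> [-2, 0, 1, -1, -1]
Stage 3 (DELAY): [0, -2, 0, 1, -1] = [0, -2, 0, 1, -1] -> [0, -2, 0, 1, -1]

Answer: 0 -2 0 1 -1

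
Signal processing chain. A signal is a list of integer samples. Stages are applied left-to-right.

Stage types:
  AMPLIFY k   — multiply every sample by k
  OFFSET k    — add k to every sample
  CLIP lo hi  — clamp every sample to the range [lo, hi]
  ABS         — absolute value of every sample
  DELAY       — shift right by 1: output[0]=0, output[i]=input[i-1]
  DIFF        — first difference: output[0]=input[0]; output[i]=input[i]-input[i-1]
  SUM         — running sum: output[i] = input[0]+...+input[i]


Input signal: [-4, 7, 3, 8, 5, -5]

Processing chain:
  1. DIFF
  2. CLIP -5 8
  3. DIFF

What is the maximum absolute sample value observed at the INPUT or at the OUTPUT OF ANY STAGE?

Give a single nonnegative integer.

Input: [-4, 7, 3, 8, 5, -5] (max |s|=8)
Stage 1 (DIFF): s[0]=-4, 7--4=11, 3-7=-4, 8-3=5, 5-8=-3, -5-5=-10 -> [-4, 11, -4, 5, -3, -10] (max |s|=11)
Stage 2 (CLIP -5 8): clip(-4,-5,8)=-4, clip(11,-5,8)=8, clip(-4,-5,8)=-4, clip(5,-5,8)=5, clip(-3,-5,8)=-3, clip(-10,-5,8)=-5 -> [-4, 8, -4, 5, -3, -5] (max |s|=8)
Stage 3 (DIFF): s[0]=-4, 8--4=12, -4-8=-12, 5--4=9, -3-5=-8, -5--3=-2 -> [-4, 12, -12, 9, -8, -2] (max |s|=12)
Overall max amplitude: 12

Answer: 12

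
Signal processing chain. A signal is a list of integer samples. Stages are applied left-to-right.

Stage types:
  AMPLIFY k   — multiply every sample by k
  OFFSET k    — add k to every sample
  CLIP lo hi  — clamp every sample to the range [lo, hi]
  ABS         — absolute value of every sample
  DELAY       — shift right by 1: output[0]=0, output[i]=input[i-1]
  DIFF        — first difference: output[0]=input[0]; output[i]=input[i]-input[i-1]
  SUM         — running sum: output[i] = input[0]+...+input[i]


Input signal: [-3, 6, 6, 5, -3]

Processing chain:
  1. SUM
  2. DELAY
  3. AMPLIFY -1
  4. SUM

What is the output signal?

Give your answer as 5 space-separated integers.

Input: [-3, 6, 6, 5, -3]
Stage 1 (SUM): sum[0..0]=-3, sum[0..1]=3, sum[0..2]=9, sum[0..3]=14, sum[0..4]=11 -> [-3, 3, 9, 14, 11]
Stage 2 (DELAY): [0, -3, 3, 9, 14] = [0, -3, 3, 9, 14] -> [0, -3, 3, 9, 14]
Stage 3 (AMPLIFY -1): 0*-1=0, -3*-1=3, 3*-1=-3, 9*-1=-9, 14*-1=-14 -> [0, 3, -3, -9, -14]
Stage 4 (SUM): sum[0..0]=0, sum[0..1]=3, sum[0..2]=0, sum[0..3]=-9, sum[0..4]=-23 -> [0, 3, 0, -9, -23]

Answer: 0 3 0 -9 -23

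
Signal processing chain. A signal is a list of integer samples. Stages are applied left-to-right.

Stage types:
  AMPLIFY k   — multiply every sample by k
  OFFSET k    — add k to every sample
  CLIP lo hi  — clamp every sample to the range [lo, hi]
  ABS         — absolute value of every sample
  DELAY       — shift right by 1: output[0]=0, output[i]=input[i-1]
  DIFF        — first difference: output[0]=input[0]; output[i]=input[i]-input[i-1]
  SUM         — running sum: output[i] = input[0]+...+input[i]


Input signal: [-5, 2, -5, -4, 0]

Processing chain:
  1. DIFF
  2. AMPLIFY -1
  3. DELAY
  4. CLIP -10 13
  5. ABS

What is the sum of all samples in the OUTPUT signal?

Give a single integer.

Input: [-5, 2, -5, -4, 0]
Stage 1 (DIFF): s[0]=-5, 2--5=7, -5-2=-7, -4--5=1, 0--4=4 -> [-5, 7, -7, 1, 4]
Stage 2 (AMPLIFY -1): -5*-1=5, 7*-1=-7, -7*-1=7, 1*-1=-1, 4*-1=-4 -> [5, -7, 7, -1, -4]
Stage 3 (DELAY): [0, 5, -7, 7, -1] = [0, 5, -7, 7, -1] -> [0, 5, -7, 7, -1]
Stage 4 (CLIP -10 13): clip(0,-10,13)=0, clip(5,-10,13)=5, clip(-7,-10,13)=-7, clip(7,-10,13)=7, clip(-1,-10,13)=-1 -> [0, 5, -7, 7, -1]
Stage 5 (ABS): |0|=0, |5|=5, |-7|=7, |7|=7, |-1|=1 -> [0, 5, 7, 7, 1]
Output sum: 20

Answer: 20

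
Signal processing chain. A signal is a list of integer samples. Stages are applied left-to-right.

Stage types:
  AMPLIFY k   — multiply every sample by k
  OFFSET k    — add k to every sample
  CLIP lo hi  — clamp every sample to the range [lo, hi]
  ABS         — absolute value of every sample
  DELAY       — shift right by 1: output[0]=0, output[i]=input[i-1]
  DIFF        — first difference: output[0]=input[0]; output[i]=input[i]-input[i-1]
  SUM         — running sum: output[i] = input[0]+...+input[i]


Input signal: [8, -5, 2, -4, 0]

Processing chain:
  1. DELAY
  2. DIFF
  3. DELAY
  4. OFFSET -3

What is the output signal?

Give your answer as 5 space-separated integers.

Answer: -3 -3 5 -16 4

Derivation:
Input: [8, -5, 2, -4, 0]
Stage 1 (DELAY): [0, 8, -5, 2, -4] = [0, 8, -5, 2, -4] -> [0, 8, -5, 2, -4]
Stage 2 (DIFF): s[0]=0, 8-0=8, -5-8=-13, 2--5=7, -4-2=-6 -> [0, 8, -13, 7, -6]
Stage 3 (DELAY): [0, 0, 8, -13, 7] = [0, 0, 8, -13, 7] -> [0, 0, 8, -13, 7]
Stage 4 (OFFSET -3): 0+-3=-3, 0+-3=-3, 8+-3=5, -13+-3=-16, 7+-3=4 -> [-3, -3, 5, -16, 4]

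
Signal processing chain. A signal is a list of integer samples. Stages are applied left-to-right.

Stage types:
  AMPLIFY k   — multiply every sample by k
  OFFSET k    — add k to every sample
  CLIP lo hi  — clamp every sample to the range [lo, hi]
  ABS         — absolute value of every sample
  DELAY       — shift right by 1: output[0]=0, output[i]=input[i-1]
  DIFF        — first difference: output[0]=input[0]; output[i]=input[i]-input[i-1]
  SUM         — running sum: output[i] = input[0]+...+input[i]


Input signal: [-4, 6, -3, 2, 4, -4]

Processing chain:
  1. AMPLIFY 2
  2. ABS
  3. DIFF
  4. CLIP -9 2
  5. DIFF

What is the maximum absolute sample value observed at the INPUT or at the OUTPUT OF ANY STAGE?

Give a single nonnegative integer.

Input: [-4, 6, -3, 2, 4, -4] (max |s|=6)
Stage 1 (AMPLIFY 2): -4*2=-8, 6*2=12, -3*2=-6, 2*2=4, 4*2=8, -4*2=-8 -> [-8, 12, -6, 4, 8, -8] (max |s|=12)
Stage 2 (ABS): |-8|=8, |12|=12, |-6|=6, |4|=4, |8|=8, |-8|=8 -> [8, 12, 6, 4, 8, 8] (max |s|=12)
Stage 3 (DIFF): s[0]=8, 12-8=4, 6-12=-6, 4-6=-2, 8-4=4, 8-8=0 -> [8, 4, -6, -2, 4, 0] (max |s|=8)
Stage 4 (CLIP -9 2): clip(8,-9,2)=2, clip(4,-9,2)=2, clip(-6,-9,2)=-6, clip(-2,-9,2)=-2, clip(4,-9,2)=2, clip(0,-9,2)=0 -> [2, 2, -6, -2, 2, 0] (max |s|=6)
Stage 5 (DIFF): s[0]=2, 2-2=0, -6-2=-8, -2--6=4, 2--2=4, 0-2=-2 -> [2, 0, -8, 4, 4, -2] (max |s|=8)
Overall max amplitude: 12

Answer: 12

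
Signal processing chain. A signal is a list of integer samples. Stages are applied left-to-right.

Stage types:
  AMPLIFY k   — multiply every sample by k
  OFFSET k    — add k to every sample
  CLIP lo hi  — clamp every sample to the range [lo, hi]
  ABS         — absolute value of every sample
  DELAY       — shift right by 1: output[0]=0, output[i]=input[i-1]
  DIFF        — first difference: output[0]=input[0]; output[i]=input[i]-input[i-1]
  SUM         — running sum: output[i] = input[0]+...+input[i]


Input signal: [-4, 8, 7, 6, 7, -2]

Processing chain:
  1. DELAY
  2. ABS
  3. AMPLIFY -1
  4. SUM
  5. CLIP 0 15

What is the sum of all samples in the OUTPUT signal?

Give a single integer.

Answer: 0

Derivation:
Input: [-4, 8, 7, 6, 7, -2]
Stage 1 (DELAY): [0, -4, 8, 7, 6, 7] = [0, -4, 8, 7, 6, 7] -> [0, -4, 8, 7, 6, 7]
Stage 2 (ABS): |0|=0, |-4|=4, |8|=8, |7|=7, |6|=6, |7|=7 -> [0, 4, 8, 7, 6, 7]
Stage 3 (AMPLIFY -1): 0*-1=0, 4*-1=-4, 8*-1=-8, 7*-1=-7, 6*-1=-6, 7*-1=-7 -> [0, -4, -8, -7, -6, -7]
Stage 4 (SUM): sum[0..0]=0, sum[0..1]=-4, sum[0..2]=-12, sum[0..3]=-19, sum[0..4]=-25, sum[0..5]=-32 -> [0, -4, -12, -19, -25, -32]
Stage 5 (CLIP 0 15): clip(0,0,15)=0, clip(-4,0,15)=0, clip(-12,0,15)=0, clip(-19,0,15)=0, clip(-25,0,15)=0, clip(-32,0,15)=0 -> [0, 0, 0, 0, 0, 0]
Output sum: 0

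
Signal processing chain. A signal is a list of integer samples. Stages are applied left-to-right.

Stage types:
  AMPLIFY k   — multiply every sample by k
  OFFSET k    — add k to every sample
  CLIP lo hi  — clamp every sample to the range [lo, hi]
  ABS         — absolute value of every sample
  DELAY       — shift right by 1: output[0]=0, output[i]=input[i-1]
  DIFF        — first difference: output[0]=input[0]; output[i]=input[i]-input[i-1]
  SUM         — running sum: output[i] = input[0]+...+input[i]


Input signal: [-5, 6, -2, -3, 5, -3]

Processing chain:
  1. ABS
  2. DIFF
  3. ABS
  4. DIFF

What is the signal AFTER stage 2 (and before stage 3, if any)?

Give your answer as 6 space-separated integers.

Input: [-5, 6, -2, -3, 5, -3]
Stage 1 (ABS): |-5|=5, |6|=6, |-2|=2, |-3|=3, |5|=5, |-3|=3 -> [5, 6, 2, 3, 5, 3]
Stage 2 (DIFF): s[0]=5, 6-5=1, 2-6=-4, 3-2=1, 5-3=2, 3-5=-2 -> [5, 1, -4, 1, 2, -2]

Answer: 5 1 -4 1 2 -2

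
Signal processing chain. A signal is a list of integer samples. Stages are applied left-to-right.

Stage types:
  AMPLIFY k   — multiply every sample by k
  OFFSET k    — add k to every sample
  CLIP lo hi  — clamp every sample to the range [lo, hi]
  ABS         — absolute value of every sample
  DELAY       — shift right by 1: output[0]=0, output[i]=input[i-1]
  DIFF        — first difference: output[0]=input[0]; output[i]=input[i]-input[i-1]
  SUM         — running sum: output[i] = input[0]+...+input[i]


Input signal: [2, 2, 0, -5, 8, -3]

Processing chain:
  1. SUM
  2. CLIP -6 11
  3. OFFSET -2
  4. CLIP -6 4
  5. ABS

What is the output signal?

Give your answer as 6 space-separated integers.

Input: [2, 2, 0, -5, 8, -3]
Stage 1 (SUM): sum[0..0]=2, sum[0..1]=4, sum[0..2]=4, sum[0..3]=-1, sum[0..4]=7, sum[0..5]=4 -> [2, 4, 4, -1, 7, 4]
Stage 2 (CLIP -6 11): clip(2,-6,11)=2, clip(4,-6,11)=4, clip(4,-6,11)=4, clip(-1,-6,11)=-1, clip(7,-6,11)=7, clip(4,-6,11)=4 -> [2, 4, 4, -1, 7, 4]
Stage 3 (OFFSET -2): 2+-2=0, 4+-2=2, 4+-2=2, -1+-2=-3, 7+-2=5, 4+-2=2 -> [0, 2, 2, -3, 5, 2]
Stage 4 (CLIP -6 4): clip(0,-6,4)=0, clip(2,-6,4)=2, clip(2,-6,4)=2, clip(-3,-6,4)=-3, clip(5,-6,4)=4, clip(2,-6,4)=2 -> [0, 2, 2, -3, 4, 2]
Stage 5 (ABS): |0|=0, |2|=2, |2|=2, |-3|=3, |4|=4, |2|=2 -> [0, 2, 2, 3, 4, 2]

Answer: 0 2 2 3 4 2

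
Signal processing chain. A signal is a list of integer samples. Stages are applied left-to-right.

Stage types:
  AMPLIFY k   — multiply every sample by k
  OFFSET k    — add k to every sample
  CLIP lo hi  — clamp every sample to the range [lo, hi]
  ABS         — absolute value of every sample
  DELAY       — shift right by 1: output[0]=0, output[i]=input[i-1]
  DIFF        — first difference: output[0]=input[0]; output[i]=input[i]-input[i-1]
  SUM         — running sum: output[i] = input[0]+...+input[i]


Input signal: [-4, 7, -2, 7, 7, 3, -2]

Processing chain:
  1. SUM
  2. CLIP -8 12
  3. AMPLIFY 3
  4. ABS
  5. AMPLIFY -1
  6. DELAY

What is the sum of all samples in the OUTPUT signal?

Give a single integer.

Input: [-4, 7, -2, 7, 7, 3, -2]
Stage 1 (SUM): sum[0..0]=-4, sum[0..1]=3, sum[0..2]=1, sum[0..3]=8, sum[0..4]=15, sum[0..5]=18, sum[0..6]=16 -> [-4, 3, 1, 8, 15, 18, 16]
Stage 2 (CLIP -8 12): clip(-4,-8,12)=-4, clip(3,-8,12)=3, clip(1,-8,12)=1, clip(8,-8,12)=8, clip(15,-8,12)=12, clip(18,-8,12)=12, clip(16,-8,12)=12 -> [-4, 3, 1, 8, 12, 12, 12]
Stage 3 (AMPLIFY 3): -4*3=-12, 3*3=9, 1*3=3, 8*3=24, 12*3=36, 12*3=36, 12*3=36 -> [-12, 9, 3, 24, 36, 36, 36]
Stage 4 (ABS): |-12|=12, |9|=9, |3|=3, |24|=24, |36|=36, |36|=36, |36|=36 -> [12, 9, 3, 24, 36, 36, 36]
Stage 5 (AMPLIFY -1): 12*-1=-12, 9*-1=-9, 3*-1=-3, 24*-1=-24, 36*-1=-36, 36*-1=-36, 36*-1=-36 -> [-12, -9, -3, -24, -36, -36, -36]
Stage 6 (DELAY): [0, -12, -9, -3, -24, -36, -36] = [0, -12, -9, -3, -24, -36, -36] -> [0, -12, -9, -3, -24, -36, -36]
Output sum: -120

Answer: -120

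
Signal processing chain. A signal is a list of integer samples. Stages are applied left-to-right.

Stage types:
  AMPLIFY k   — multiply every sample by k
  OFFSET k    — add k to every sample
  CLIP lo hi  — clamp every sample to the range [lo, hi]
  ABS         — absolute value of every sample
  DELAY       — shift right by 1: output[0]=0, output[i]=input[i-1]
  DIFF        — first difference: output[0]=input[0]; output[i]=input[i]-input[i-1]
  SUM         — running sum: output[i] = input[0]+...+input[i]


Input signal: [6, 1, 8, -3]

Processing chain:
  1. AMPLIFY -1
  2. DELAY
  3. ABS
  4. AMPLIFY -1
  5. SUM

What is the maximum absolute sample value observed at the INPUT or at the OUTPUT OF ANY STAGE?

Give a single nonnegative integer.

Answer: 15

Derivation:
Input: [6, 1, 8, -3] (max |s|=8)
Stage 1 (AMPLIFY -1): 6*-1=-6, 1*-1=-1, 8*-1=-8, -3*-1=3 -> [-6, -1, -8, 3] (max |s|=8)
Stage 2 (DELAY): [0, -6, -1, -8] = [0, -6, -1, -8] -> [0, -6, -1, -8] (max |s|=8)
Stage 3 (ABS): |0|=0, |-6|=6, |-1|=1, |-8|=8 -> [0, 6, 1, 8] (max |s|=8)
Stage 4 (AMPLIFY -1): 0*-1=0, 6*-1=-6, 1*-1=-1, 8*-1=-8 -> [0, -6, -1, -8] (max |s|=8)
Stage 5 (SUM): sum[0..0]=0, sum[0..1]=-6, sum[0..2]=-7, sum[0..3]=-15 -> [0, -6, -7, -15] (max |s|=15)
Overall max amplitude: 15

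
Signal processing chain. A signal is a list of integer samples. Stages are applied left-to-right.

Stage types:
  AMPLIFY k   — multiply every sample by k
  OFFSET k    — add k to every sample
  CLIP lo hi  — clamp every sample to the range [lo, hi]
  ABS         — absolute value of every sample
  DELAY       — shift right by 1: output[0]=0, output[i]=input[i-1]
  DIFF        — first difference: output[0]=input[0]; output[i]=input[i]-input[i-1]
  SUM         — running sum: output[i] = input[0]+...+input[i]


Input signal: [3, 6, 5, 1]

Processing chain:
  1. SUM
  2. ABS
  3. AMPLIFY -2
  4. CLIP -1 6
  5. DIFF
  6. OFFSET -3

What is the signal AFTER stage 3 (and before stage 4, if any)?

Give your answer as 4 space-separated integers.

Answer: -6 -18 -28 -30

Derivation:
Input: [3, 6, 5, 1]
Stage 1 (SUM): sum[0..0]=3, sum[0..1]=9, sum[0..2]=14, sum[0..3]=15 -> [3, 9, 14, 15]
Stage 2 (ABS): |3|=3, |9|=9, |14|=14, |15|=15 -> [3, 9, 14, 15]
Stage 3 (AMPLIFY -2): 3*-2=-6, 9*-2=-18, 14*-2=-28, 15*-2=-30 -> [-6, -18, -28, -30]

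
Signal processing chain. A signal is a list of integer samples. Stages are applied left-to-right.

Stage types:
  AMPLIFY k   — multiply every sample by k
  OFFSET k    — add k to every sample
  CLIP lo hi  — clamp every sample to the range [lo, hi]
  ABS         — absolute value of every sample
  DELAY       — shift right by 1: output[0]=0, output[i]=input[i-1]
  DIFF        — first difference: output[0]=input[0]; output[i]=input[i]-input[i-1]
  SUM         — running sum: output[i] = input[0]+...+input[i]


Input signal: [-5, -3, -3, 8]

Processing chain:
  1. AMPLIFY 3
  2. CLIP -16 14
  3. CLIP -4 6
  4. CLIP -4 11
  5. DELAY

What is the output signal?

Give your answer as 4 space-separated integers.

Input: [-5, -3, -3, 8]
Stage 1 (AMPLIFY 3): -5*3=-15, -3*3=-9, -3*3=-9, 8*3=24 -> [-15, -9, -9, 24]
Stage 2 (CLIP -16 14): clip(-15,-16,14)=-15, clip(-9,-16,14)=-9, clip(-9,-16,14)=-9, clip(24,-16,14)=14 -> [-15, -9, -9, 14]
Stage 3 (CLIP -4 6): clip(-15,-4,6)=-4, clip(-9,-4,6)=-4, clip(-9,-4,6)=-4, clip(14,-4,6)=6 -> [-4, -4, -4, 6]
Stage 4 (CLIP -4 11): clip(-4,-4,11)=-4, clip(-4,-4,11)=-4, clip(-4,-4,11)=-4, clip(6,-4,11)=6 -> [-4, -4, -4, 6]
Stage 5 (DELAY): [0, -4, -4, -4] = [0, -4, -4, -4] -> [0, -4, -4, -4]

Answer: 0 -4 -4 -4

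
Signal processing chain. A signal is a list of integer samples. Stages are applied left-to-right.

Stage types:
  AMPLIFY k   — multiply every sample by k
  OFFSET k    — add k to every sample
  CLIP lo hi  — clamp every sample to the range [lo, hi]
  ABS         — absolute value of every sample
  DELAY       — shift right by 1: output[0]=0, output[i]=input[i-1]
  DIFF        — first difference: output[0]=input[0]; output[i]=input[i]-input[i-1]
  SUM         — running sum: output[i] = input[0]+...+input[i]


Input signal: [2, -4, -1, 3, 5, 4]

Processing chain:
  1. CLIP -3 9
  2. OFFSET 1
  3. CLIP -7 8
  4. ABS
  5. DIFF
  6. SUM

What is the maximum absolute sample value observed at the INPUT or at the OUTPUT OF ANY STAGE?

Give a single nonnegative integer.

Input: [2, -4, -1, 3, 5, 4] (max |s|=5)
Stage 1 (CLIP -3 9): clip(2,-3,9)=2, clip(-4,-3,9)=-3, clip(-1,-3,9)=-1, clip(3,-3,9)=3, clip(5,-3,9)=5, clip(4,-3,9)=4 -> [2, -3, -1, 3, 5, 4] (max |s|=5)
Stage 2 (OFFSET 1): 2+1=3, -3+1=-2, -1+1=0, 3+1=4, 5+1=6, 4+1=5 -> [3, -2, 0, 4, 6, 5] (max |s|=6)
Stage 3 (CLIP -7 8): clip(3,-7,8)=3, clip(-2,-7,8)=-2, clip(0,-7,8)=0, clip(4,-7,8)=4, clip(6,-7,8)=6, clip(5,-7,8)=5 -> [3, -2, 0, 4, 6, 5] (max |s|=6)
Stage 4 (ABS): |3|=3, |-2|=2, |0|=0, |4|=4, |6|=6, |5|=5 -> [3, 2, 0, 4, 6, 5] (max |s|=6)
Stage 5 (DIFF): s[0]=3, 2-3=-1, 0-2=-2, 4-0=4, 6-4=2, 5-6=-1 -> [3, -1, -2, 4, 2, -1] (max |s|=4)
Stage 6 (SUM): sum[0..0]=3, sum[0..1]=2, sum[0..2]=0, sum[0..3]=4, sum[0..4]=6, sum[0..5]=5 -> [3, 2, 0, 4, 6, 5] (max |s|=6)
Overall max amplitude: 6

Answer: 6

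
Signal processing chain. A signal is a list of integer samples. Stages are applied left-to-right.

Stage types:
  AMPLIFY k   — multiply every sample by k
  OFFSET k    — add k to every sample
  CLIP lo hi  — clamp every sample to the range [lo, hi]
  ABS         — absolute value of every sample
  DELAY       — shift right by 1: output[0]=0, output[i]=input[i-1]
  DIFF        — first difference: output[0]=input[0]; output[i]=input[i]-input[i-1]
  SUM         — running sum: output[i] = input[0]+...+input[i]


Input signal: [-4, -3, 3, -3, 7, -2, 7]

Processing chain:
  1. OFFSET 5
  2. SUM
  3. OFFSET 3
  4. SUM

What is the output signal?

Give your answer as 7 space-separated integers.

Input: [-4, -3, 3, -3, 7, -2, 7]
Stage 1 (OFFSET 5): -4+5=1, -3+5=2, 3+5=8, -3+5=2, 7+5=12, -2+5=3, 7+5=12 -> [1, 2, 8, 2, 12, 3, 12]
Stage 2 (SUM): sum[0..0]=1, sum[0..1]=3, sum[0..2]=11, sum[0..3]=13, sum[0..4]=25, sum[0..5]=28, sum[0..6]=40 -> [1, 3, 11, 13, 25, 28, 40]
Stage 3 (OFFSET 3): 1+3=4, 3+3=6, 11+3=14, 13+3=16, 25+3=28, 28+3=31, 40+3=43 -> [4, 6, 14, 16, 28, 31, 43]
Stage 4 (SUM): sum[0..0]=4, sum[0..1]=10, sum[0..2]=24, sum[0..3]=40, sum[0..4]=68, sum[0..5]=99, sum[0..6]=142 -> [4, 10, 24, 40, 68, 99, 142]

Answer: 4 10 24 40 68 99 142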